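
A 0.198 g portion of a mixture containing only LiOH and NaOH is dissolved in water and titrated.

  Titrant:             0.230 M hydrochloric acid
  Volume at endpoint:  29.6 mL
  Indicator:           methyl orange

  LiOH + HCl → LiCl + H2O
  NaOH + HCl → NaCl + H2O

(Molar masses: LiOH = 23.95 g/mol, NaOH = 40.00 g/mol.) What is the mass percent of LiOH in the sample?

56.0 %

n(HCl) = 0.0296 × 0.230 = 6.81 × 10^-3 mol
Let x = n(LiOH), y = n(NaOH).
Titrant: 1x + 1y = 6.81 × 10^-3;  mass: 23.95x + 40.00y = 0.198
Solving, x = 4.63 × 10^-3 mol, y = 2.18 × 10^-3 mol
mass of LiOH = 4.63 × 10^-3 × 23.95 = 0.111 g
% LiOH = 0.111 / 0.198 × 100 = 56.0 %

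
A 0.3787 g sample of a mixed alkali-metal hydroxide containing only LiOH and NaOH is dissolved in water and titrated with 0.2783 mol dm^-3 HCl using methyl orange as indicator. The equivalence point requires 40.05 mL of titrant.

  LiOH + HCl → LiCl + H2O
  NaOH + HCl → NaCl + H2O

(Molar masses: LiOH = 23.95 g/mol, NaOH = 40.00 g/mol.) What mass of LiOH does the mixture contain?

0.1002 g

n(HCl) = 0.04005 × 0.2783 = 0.01115 mol
Let x = n(LiOH), y = n(NaOH).
Titrant: 1x + 1y = 0.01115;  mass: 23.95x + 40.00y = 0.3787
Solving, x = 4.183 × 10^-3 mol, y = 6.963 × 10^-3 mol
mass of LiOH = 4.183 × 10^-3 × 23.95 = 0.1002 g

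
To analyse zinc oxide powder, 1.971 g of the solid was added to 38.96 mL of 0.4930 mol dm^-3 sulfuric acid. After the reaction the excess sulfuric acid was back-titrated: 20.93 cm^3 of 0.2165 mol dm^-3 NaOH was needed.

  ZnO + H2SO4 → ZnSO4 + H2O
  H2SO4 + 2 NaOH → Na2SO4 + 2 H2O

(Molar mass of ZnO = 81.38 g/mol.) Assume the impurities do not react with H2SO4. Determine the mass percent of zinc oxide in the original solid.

n(H2SO4) added = 0.03896 × 0.4930 = 0.01921 mol
n(NaOH) used in back-titration = 0.02093 × 0.2165 = 4.531 × 10^-3 mol
From the 1:2 ratio, n(H2SO4) left over = 1/2 × 4.531 × 10^-3 = 2.266 × 10^-3 mol
n(H2SO4) consumed by analyte = 0.01921 − 2.266 × 10^-3 = 0.01694 mol
n(ZnO) = 0.01694 mol (1:1 ratio)
mass of ZnO = 0.01694 × 81.38 = 1.379 g
% ZnO = 1.379 / 1.971 × 100 = 69.95 %

69.95 %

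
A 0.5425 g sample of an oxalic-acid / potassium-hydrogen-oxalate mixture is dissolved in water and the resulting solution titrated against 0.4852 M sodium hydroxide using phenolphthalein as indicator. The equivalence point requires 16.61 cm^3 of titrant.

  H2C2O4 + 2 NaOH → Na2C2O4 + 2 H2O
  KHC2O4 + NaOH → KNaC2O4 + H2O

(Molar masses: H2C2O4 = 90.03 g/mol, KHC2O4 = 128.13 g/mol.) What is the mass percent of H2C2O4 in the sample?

48.93 %

n(NaOH) = 0.01661 × 0.4852 = 8.059 × 10^-3 mol
Let x = n(H2C2O4), y = n(KHC2O4).
Titrant: 2x + 1y = 8.059 × 10^-3;  mass: 90.03x + 128.13y = 0.5425
Solving, x = 2.948 × 10^-3 mol, y = 2.162 × 10^-3 mol
mass of H2C2O4 = 2.948 × 10^-3 × 90.03 = 0.2654 g
% H2C2O4 = 0.2654 / 0.5425 × 100 = 48.93 %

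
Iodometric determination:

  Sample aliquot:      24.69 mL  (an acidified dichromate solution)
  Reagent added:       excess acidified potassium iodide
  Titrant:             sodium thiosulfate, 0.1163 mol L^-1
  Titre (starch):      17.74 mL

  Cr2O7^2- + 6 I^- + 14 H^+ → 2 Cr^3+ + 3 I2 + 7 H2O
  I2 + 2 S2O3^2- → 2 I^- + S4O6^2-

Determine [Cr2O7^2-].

n(S2O3^2-) = 0.01774 × 0.1163 = 2.063 × 10^-3 mol
n(I2) = n(S2O3^2-)/2 = 1.032 × 10^-3 mol
From the 1:3 ratio, n(Cr2O7^2-) in the aliquot = 1/3 × 1.032 × 10^-3 = 3.439 × 10^-4 mol
[Cr2O7^2-] = 3.439 × 10^-4 / 0.02469 = 0.01393 mol/L

0.01393 mol/L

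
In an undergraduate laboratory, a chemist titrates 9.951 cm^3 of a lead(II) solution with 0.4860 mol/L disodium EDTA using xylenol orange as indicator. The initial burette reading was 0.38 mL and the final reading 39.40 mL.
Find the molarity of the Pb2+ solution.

Pb^2+ + EDTA^4- → [Pb(EDTA)]^2-
n(EDTA) = 0.03902 L × 0.4860 mol/L = 0.01896 mol
n(Pb2+) = 0.01896 mol (1:1 mole ratio)
[Pb2+] = 0.01896 mol / 0.009951 L = 1.906 mol/L

1.906 mol/L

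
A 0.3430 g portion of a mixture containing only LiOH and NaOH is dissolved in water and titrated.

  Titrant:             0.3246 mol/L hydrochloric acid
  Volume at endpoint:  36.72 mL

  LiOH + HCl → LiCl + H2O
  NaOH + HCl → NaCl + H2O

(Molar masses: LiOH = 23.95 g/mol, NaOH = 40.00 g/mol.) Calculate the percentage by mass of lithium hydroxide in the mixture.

58.20 %

n(HCl) = 0.03672 × 0.3246 = 0.01192 mol
Let x = n(LiOH), y = n(NaOH).
Titrant: 1x + 1y = 0.01192;  mass: 23.95x + 40.00y = 0.3430
Solving, x = 8.335 × 10^-3 mol, y = 3.585 × 10^-3 mol
mass of LiOH = 8.335 × 10^-3 × 23.95 = 0.1996 g
% LiOH = 0.1996 / 0.3430 × 100 = 58.20 %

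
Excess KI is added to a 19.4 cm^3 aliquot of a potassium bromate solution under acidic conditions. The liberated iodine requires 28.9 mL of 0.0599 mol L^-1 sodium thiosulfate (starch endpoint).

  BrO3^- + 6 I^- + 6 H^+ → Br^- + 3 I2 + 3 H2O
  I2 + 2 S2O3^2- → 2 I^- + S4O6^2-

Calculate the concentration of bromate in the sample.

0.0149 mol/L

n(S2O3^2-) = 0.0289 × 0.0599 = 1.73 × 10^-3 mol
n(I2) = n(S2O3^2-)/2 = 8.66 × 10^-4 mol
From the 1:3 ratio, n(BrO3^-) in the aliquot = 1/3 × 8.66 × 10^-4 = 2.89 × 10^-4 mol
[BrO3^-] = 2.89 × 10^-4 / 0.0194 = 0.0149 mol/L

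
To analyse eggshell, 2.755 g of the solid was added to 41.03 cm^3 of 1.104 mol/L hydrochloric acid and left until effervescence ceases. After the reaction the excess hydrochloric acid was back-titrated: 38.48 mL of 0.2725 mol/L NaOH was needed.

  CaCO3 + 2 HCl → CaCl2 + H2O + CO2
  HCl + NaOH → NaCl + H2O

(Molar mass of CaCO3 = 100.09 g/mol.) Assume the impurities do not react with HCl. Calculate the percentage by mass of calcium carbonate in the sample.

n(HCl) added = 0.04103 × 1.104 = 0.04530 mol
n(NaOH) used in back-titration = 0.03848 × 0.2725 = 0.01049 mol
n(HCl) left over = 0.01049 mol (1:1 ratio)
n(HCl) consumed by analyte = 0.04530 − 0.01049 = 0.03481 mol
From the 1:2 ratio, n(CaCO3) = 1/2 × 0.03481 = 0.01741 mol
mass of CaCO3 = 0.01741 × 100.09 = 1.742 g
% CaCO3 = 1.742 / 2.755 × 100 = 63.24 %

63.24 %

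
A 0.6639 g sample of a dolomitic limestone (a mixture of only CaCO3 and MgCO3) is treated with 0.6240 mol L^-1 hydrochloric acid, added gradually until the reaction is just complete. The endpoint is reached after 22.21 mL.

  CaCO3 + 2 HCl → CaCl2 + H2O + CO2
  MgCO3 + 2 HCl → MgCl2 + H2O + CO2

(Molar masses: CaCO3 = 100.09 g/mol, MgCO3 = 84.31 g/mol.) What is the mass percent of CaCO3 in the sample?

76.12 %

n(HCl) = 0.02221 × 0.6240 = 0.01386 mol
Let x = n(CaCO3), y = n(MgCO3).
Titrant: 2x + 2y = 0.01386;  mass: 100.09x + 84.31y = 0.6639
Solving, x = 5.049 × 10^-3 mol, y = 1.881 × 10^-3 mol
mass of CaCO3 = 5.049 × 10^-3 × 100.09 = 0.5053 g
% CaCO3 = 0.5053 / 0.6639 × 100 = 76.12 %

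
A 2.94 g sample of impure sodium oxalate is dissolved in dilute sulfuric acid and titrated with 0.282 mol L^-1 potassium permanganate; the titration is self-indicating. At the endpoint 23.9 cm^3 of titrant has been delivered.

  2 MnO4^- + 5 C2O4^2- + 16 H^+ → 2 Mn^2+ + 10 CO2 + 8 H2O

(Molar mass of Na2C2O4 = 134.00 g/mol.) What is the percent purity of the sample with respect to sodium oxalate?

76.8 %

n(KMnO4) = 0.0239 L × 0.282 mol/L = 6.74 × 10^-3 mol
From the 5:2 ratio, n(Na2C2O4) = 5/2 × 6.74 × 10^-3 = 0.0168 mol
mass of Na2C2O4 = 0.0168 × 134.00 g/mol = 2.26 g
% Na2C2O4 = 2.26 / 2.94 × 100 = 76.8 %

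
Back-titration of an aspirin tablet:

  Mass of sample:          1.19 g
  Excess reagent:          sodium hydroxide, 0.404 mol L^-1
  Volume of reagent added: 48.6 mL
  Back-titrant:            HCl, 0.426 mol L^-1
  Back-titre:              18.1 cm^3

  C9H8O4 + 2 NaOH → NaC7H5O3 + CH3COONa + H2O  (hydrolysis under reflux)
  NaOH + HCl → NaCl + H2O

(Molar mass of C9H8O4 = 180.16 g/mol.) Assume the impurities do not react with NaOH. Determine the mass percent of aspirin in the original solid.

90.3 %

n(NaOH) added = 0.0486 × 0.404 = 0.0196 mol
n(HCl) used in back-titration = 0.0181 × 0.426 = 7.71 × 10^-3 mol
n(NaOH) left over = 7.71 × 10^-3 mol (1:1 ratio)
n(NaOH) consumed by analyte = 0.0196 − 7.71 × 10^-3 = 0.0119 mol
From the 1:2 ratio, n(C9H8O4) = 1/2 × 0.0119 = 5.96 × 10^-3 mol
mass of C9H8O4 = 5.96 × 10^-3 × 180.16 = 1.07 g
% C9H8O4 = 1.07 / 1.19 × 100 = 90.3 %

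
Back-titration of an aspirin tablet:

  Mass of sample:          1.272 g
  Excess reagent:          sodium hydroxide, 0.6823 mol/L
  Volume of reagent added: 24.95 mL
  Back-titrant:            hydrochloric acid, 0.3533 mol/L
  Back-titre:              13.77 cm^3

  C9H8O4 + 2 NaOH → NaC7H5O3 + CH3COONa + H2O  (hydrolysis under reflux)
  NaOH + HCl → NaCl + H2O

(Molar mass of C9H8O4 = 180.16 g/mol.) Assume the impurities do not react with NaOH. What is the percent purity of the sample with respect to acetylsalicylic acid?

n(NaOH) added = 0.02495 × 0.6823 = 0.01702 mol
n(HCl) used in back-titration = 0.01377 × 0.3533 = 4.865 × 10^-3 mol
n(NaOH) left over = 4.865 × 10^-3 mol (1:1 ratio)
n(NaOH) consumed by analyte = 0.01702 − 4.865 × 10^-3 = 0.01216 mol
From the 1:2 ratio, n(C9H8O4) = 1/2 × 0.01216 = 6.079 × 10^-3 mol
mass of C9H8O4 = 6.079 × 10^-3 × 180.16 = 1.095 g
% C9H8O4 = 1.095 / 1.272 × 100 = 86.10 %

86.10 %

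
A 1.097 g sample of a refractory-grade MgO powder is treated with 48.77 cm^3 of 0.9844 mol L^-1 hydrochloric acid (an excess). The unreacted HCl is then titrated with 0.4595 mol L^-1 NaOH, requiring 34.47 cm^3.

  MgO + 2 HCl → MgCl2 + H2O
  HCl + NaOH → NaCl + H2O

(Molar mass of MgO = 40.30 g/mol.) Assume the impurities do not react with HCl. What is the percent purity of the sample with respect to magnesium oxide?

59.09 %

n(HCl) added = 0.04877 × 0.9844 = 0.04801 mol
n(NaOH) used in back-titration = 0.03447 × 0.4595 = 0.01584 mol
n(HCl) left over = 0.01584 mol (1:1 ratio)
n(HCl) consumed by analyte = 0.04801 − 0.01584 = 0.03217 mol
From the 1:2 ratio, n(MgO) = 1/2 × 0.03217 = 0.01609 mol
mass of MgO = 0.01609 × 40.30 = 0.6482 g
% MgO = 0.6482 / 1.097 × 100 = 59.09 %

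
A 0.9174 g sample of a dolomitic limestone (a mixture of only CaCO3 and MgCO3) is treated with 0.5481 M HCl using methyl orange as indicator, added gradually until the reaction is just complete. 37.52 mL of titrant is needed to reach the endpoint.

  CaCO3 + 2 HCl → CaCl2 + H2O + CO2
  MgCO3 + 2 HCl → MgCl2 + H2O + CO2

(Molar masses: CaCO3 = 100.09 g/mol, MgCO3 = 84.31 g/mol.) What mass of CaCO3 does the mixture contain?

0.3203 g

n(HCl) = 0.03752 × 0.5481 = 0.02056 mol
Let x = n(CaCO3), y = n(MgCO3).
Titrant: 2x + 2y = 0.02056;  mass: 100.09x + 84.31y = 0.9174
Solving, x = 3.200 × 10^-3 mol, y = 7.082 × 10^-3 mol
mass of CaCO3 = 3.200 × 10^-3 × 100.09 = 0.3203 g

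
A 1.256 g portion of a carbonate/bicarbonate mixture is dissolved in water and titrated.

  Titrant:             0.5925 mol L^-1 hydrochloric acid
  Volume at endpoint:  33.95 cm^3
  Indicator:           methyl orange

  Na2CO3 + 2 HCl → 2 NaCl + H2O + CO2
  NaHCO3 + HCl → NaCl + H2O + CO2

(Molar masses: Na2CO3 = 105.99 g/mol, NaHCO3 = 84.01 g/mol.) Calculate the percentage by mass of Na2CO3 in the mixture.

n(HCl) = 0.03395 × 0.5925 = 0.02012 mol
Let x = n(Na2CO3), y = n(NaHCO3).
Titrant: 2x + 1y = 0.02012;  mass: 105.99x + 84.01y = 1.256
Solving, x = 6.995 × 10^-3 mol, y = 6.126 × 10^-3 mol
mass of Na2CO3 = 6.995 × 10^-3 × 105.99 = 0.7414 g
% Na2CO3 = 0.7414 / 1.256 × 100 = 59.03 %

59.03 %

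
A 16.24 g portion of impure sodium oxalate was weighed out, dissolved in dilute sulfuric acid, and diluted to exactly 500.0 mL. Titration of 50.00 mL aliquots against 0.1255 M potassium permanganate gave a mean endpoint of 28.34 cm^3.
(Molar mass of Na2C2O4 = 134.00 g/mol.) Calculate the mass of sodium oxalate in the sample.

11.91 g

2 MnO4^- + 5 C2O4^2- + 16 H^+ → 2 Mn^2+ + 10 CO2 + 8 H2O
n(KMnO4) per titration = 0.02834 × 0.1255 = 3.557 × 10^-3 mol
From the 5:2 ratio, n(Na2C2O4) in each aliquot = 5/2 × 3.557 × 10^-3 = 8.892 × 10^-3 mol
n(Na2C2O4) in the whole flask = 8.892 × 10^-3 × 500.0/50.00 = 0.08892 mol
mass of Na2C2O4 = 0.08892 × 134.00 = 11.91 g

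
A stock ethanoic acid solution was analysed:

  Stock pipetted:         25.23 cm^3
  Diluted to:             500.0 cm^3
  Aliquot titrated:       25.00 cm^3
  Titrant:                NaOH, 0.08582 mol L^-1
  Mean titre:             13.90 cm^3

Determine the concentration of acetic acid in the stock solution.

CH3COOH + NaOH → CH3COONa + H2O
n(NaOH) = 0.01390 × 0.08582 = 1.193 × 10^-3 mol
n(CH3COOH) in the aliquot = 1.193 × 10^-3 mol (1:1 ratio)
[CH3COOH]_dilute = 1.193 × 10^-3 / 0.02500 = 0.04772 mol/L
Dilution factor = 500.0 / 25.23 = 19.82
[CH3COOH]_stock = 0.04772 × 19.82 = 0.9456 mol/L

0.9456 mol/L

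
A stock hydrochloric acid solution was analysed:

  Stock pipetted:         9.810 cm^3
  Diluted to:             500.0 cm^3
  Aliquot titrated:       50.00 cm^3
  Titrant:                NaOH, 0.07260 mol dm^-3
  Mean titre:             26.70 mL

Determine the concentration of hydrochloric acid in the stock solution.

HCl + NaOH → NaCl + H2O
n(NaOH) = 0.02670 × 0.07260 = 1.938 × 10^-3 mol
n(HCl) in the aliquot = 1.938 × 10^-3 mol (1:1 ratio)
[HCl]_dilute = 1.938 × 10^-3 / 0.05000 = 0.03877 mol/L
Dilution factor = 500.0 / 9.810 = 50.97
[HCl]_stock = 0.03877 × 50.97 = 1.976 mol/L

1.976 mol/L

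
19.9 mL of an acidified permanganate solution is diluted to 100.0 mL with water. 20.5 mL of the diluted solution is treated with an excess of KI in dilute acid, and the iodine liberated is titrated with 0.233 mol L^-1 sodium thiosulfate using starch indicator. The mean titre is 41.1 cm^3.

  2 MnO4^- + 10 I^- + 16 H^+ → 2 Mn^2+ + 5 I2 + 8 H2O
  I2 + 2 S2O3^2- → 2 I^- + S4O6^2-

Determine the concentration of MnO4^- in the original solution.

n(S2O3^2-) = 0.0411 × 0.233 = 9.58 × 10^-3 mol
n(I2) = n(S2O3^2-)/2 = 4.79 × 10^-3 mol
From the 2:5 ratio, n(MnO4^-) in the aliquot = 2/5 × 4.79 × 10^-3 = 1.92 × 10^-3 mol
[MnO4^-]_dilute = 1.92 × 10^-3 / 0.0205 = 0.0934 mol/L
[MnO4^-]_original = 0.0934 × 100.0/19.9 = 0.469 mol/L

0.469 mol/L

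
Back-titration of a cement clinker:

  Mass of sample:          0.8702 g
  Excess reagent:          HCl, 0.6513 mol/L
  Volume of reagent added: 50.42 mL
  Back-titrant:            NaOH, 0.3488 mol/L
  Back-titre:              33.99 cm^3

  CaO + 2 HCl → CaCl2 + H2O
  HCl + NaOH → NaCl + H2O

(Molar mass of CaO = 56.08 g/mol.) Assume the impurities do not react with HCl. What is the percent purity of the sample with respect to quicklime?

67.61 %

n(HCl) added = 0.05042 × 0.6513 = 0.03284 mol
n(NaOH) used in back-titration = 0.03399 × 0.3488 = 0.01186 mol
n(HCl) left over = 0.01186 mol (1:1 ratio)
n(HCl) consumed by analyte = 0.03284 − 0.01186 = 0.02098 mol
From the 1:2 ratio, n(CaO) = 1/2 × 0.02098 = 0.01049 mol
mass of CaO = 0.01049 × 56.08 = 0.5884 g
% CaO = 0.5884 / 0.8702 × 100 = 67.61 %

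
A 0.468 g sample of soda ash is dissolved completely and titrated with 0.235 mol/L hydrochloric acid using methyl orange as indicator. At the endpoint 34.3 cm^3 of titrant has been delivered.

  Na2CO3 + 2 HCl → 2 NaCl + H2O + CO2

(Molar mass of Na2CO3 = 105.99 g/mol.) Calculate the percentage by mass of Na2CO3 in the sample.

n(HCl) = 0.0343 L × 0.235 mol/L = 8.06 × 10^-3 mol
From the 1:2 ratio, n(Na2CO3) = 1/2 × 8.06 × 10^-3 = 4.03 × 10^-3 mol
mass of Na2CO3 = 4.03 × 10^-3 × 105.99 g/mol = 0.427 g
% Na2CO3 = 0.427 / 0.468 × 100 = 91.3 %

91.3 %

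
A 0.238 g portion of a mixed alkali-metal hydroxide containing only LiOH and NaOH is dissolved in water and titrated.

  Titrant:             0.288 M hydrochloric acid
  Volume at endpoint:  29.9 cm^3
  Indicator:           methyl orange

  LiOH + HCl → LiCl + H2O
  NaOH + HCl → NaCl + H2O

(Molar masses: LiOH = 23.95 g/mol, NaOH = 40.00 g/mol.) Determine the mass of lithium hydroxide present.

0.159 g

n(HCl) = 0.0299 × 0.288 = 8.61 × 10^-3 mol
Let x = n(LiOH), y = n(NaOH).
Titrant: 1x + 1y = 8.61 × 10^-3;  mass: 23.95x + 40.00y = 0.238
Solving, x = 6.63 × 10^-3 mol, y = 1.98 × 10^-3 mol
mass of LiOH = 6.63 × 10^-3 × 23.95 = 0.159 g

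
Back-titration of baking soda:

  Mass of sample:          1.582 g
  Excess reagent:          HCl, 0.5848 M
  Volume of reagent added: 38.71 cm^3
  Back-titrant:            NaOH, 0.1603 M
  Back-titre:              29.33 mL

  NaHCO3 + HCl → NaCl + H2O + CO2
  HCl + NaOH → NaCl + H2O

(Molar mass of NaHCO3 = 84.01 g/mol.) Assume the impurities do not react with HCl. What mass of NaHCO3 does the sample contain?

1.507 g

n(HCl) added = 0.03871 × 0.5848 = 0.02264 mol
n(NaOH) used in back-titration = 0.02933 × 0.1603 = 4.702 × 10^-3 mol
n(HCl) left over = 4.702 × 10^-3 mol (1:1 ratio)
n(HCl) consumed by analyte = 0.02264 − 4.702 × 10^-3 = 0.01794 mol
n(NaHCO3) = 0.01794 mol (1:1 ratio)
mass of NaHCO3 = 0.01794 × 84.01 = 1.507 g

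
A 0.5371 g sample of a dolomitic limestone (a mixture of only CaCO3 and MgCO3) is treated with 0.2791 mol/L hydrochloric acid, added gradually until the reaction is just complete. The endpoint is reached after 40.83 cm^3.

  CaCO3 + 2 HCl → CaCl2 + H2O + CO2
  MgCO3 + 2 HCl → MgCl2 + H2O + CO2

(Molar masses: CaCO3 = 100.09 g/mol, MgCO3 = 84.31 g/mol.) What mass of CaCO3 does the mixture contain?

0.3597 g

n(HCl) = 0.04083 × 0.2791 = 0.01140 mol
Let x = n(CaCO3), y = n(MgCO3).
Titrant: 2x + 2y = 0.01140;  mass: 100.09x + 84.31y = 0.5371
Solving, x = 3.594 × 10^-3 mol, y = 2.104 × 10^-3 mol
mass of CaCO3 = 3.594 × 10^-3 × 100.09 = 0.3597 g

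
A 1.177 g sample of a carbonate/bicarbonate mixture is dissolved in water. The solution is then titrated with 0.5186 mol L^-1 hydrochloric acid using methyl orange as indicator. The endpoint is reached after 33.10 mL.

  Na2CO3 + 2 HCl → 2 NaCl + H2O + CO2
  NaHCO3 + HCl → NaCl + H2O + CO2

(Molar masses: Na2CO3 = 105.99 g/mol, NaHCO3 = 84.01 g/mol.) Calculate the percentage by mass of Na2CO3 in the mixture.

n(HCl) = 0.03310 × 0.5186 = 0.01717 mol
Let x = n(Na2CO3), y = n(NaHCO3).
Titrant: 2x + 1y = 0.01717;  mass: 105.99x + 84.01y = 1.177
Solving, x = 4.274 × 10^-3 mol, y = 8.619 × 10^-3 mol
mass of Na2CO3 = 4.274 × 10^-3 × 105.99 = 0.4530 g
% Na2CO3 = 0.4530 / 1.177 × 100 = 38.48 %

38.48 %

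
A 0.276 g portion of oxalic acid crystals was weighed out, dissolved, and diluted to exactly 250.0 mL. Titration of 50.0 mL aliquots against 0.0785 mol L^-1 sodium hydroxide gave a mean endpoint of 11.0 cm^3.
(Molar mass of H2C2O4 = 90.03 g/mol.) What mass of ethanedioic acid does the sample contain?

H2C2O4 + 2 NaOH → Na2C2O4 + 2 H2O
n(NaOH) per titration = 0.0110 × 0.0785 = 8.63 × 10^-4 mol
From the 1:2 ratio, n(H2C2O4) in each aliquot = 1/2 × 8.63 × 10^-4 = 4.32 × 10^-4 mol
n(H2C2O4) in the whole flask = 4.32 × 10^-4 × 250.0/50.0 = 2.16 × 10^-3 mol
mass of H2C2O4 = 2.16 × 10^-3 × 90.03 = 0.194 g

0.194 g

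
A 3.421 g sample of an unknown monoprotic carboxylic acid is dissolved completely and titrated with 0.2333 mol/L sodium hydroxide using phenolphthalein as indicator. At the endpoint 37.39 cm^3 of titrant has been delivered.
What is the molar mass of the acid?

392.2 g/mol

n(NaOH) = 0.03739 L × 0.2333 mol/L = 8.723 × 10^-3 mol
n(HA) = 8.723 × 10^-3 mol (1:1 ratio)
M = m / n = 3.421 g / 8.723 × 10^-3 mol = 392.2 g/mol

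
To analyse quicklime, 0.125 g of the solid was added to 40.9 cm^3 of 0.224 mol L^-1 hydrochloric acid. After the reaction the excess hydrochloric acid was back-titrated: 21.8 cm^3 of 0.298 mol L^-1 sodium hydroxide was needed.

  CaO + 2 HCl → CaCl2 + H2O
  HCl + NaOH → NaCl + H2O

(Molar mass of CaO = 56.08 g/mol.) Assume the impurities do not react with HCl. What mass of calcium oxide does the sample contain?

n(HCl) added = 0.0409 × 0.224 = 9.16 × 10^-3 mol
n(NaOH) used in back-titration = 0.0218 × 0.298 = 6.50 × 10^-3 mol
n(HCl) left over = 6.50 × 10^-3 mol (1:1 ratio)
n(HCl) consumed by analyte = 9.16 × 10^-3 − 6.50 × 10^-3 = 2.67 × 10^-3 mol
From the 1:2 ratio, n(CaO) = 1/2 × 2.67 × 10^-3 = 1.33 × 10^-3 mol
mass of CaO = 1.33 × 10^-3 × 56.08 = 0.0747 g

0.0747 g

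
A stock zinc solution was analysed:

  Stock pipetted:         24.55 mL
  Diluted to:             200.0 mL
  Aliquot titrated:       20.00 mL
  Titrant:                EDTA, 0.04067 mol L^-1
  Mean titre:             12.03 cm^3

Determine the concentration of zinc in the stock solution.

Zn^2+ + EDTA^4- → [Zn(EDTA)]^2-
n(EDTA) = 0.01203 × 0.04067 = 4.893 × 10^-4 mol
n(Zn2+) in the aliquot = 4.893 × 10^-4 mol (1:1 ratio)
[Zn2+]_dilute = 4.893 × 10^-4 / 0.02000 = 0.02446 mol/L
Dilution factor = 200.0 / 24.55 = 8.147
[Zn2+]_stock = 0.02446 × 8.147 = 0.1993 mol/L

0.1993 mol/L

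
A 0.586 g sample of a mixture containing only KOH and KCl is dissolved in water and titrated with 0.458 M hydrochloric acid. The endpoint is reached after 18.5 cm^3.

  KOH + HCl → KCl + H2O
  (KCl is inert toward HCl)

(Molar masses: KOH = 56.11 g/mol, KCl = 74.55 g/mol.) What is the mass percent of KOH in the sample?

n(HCl) = 0.0185 × 0.458 = 8.47 × 10^-3 mol
Let x = n(KOH), y = n(KCl).
Titrant: 1x = 8.47 × 10^-3;  mass: 56.11x + 74.55y = 0.586
Solving, x = 8.47 × 10^-3 mol, y = 1.48 × 10^-3 mol
mass of KOH = 8.47 × 10^-3 × 56.11 = 0.475 g
% KOH = 0.475 / 0.586 × 100 = 81.1 %

81.1 %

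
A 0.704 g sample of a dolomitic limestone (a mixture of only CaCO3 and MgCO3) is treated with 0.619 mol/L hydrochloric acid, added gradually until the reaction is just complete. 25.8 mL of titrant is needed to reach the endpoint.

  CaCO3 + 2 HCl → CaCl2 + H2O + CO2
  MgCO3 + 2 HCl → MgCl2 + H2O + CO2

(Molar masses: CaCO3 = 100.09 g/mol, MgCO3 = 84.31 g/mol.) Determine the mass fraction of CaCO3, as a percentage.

n(HCl) = 0.0258 × 0.619 = 0.0160 mol
Let x = n(CaCO3), y = n(MgCO3).
Titrant: 2x + 2y = 0.0160;  mass: 100.09x + 84.31y = 0.704
Solving, x = 1.95 × 10^-3 mol, y = 6.03 × 10^-3 mol
mass of CaCO3 = 1.95 × 10^-3 × 100.09 = 0.195 g
% CaCO3 = 0.195 / 0.704 × 100 = 27.7 %

27.7 %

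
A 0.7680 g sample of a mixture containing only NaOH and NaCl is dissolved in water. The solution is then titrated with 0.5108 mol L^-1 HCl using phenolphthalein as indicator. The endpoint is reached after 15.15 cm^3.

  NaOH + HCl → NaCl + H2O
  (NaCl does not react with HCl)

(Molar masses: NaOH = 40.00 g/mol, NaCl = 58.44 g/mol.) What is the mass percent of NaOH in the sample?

40.31 %

n(HCl) = 0.01515 × 0.5108 = 7.739 × 10^-3 mol
Let x = n(NaOH), y = n(NaCl).
Titrant: 1x = 7.739 × 10^-3;  mass: 40.00x + 58.44y = 0.7680
Solving, x = 7.739 × 10^-3 mol, y = 7.845 × 10^-3 mol
mass of NaOH = 7.739 × 10^-3 × 40.00 = 0.3095 g
% NaOH = 0.3095 / 0.7680 × 100 = 40.31 %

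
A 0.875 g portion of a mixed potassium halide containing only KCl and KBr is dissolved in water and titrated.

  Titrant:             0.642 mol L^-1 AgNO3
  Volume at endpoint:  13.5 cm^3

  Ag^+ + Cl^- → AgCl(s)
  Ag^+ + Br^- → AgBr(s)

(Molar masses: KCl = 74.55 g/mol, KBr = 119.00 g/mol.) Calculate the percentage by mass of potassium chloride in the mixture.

30.0 %

n(AgNO3) = 0.0135 × 0.642 = 8.67 × 10^-3 mol
Let x = n(KCl), y = n(KBr).
Titrant: 1x + 1y = 8.67 × 10^-3;  mass: 74.55x + 119.00y = 0.875
Solving, x = 3.52 × 10^-3 mol, y = 5.15 × 10^-3 mol
mass of KCl = 3.52 × 10^-3 × 74.55 = 0.262 g
% KCl = 0.262 / 0.875 × 100 = 30.0 %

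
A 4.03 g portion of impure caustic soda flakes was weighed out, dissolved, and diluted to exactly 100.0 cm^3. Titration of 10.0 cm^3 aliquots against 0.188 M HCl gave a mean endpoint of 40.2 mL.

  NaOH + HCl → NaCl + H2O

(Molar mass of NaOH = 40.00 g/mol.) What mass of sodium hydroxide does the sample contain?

3.02 g

n(HCl) per titration = 0.0402 × 0.188 = 7.56 × 10^-3 mol
n(NaOH) in each aliquot = 7.56 × 10^-3 mol (1:1 ratio)
n(NaOH) in the whole flask = 7.56 × 10^-3 × 100.0/10.0 = 0.0756 mol
mass of NaOH = 0.0756 × 40.00 = 3.02 g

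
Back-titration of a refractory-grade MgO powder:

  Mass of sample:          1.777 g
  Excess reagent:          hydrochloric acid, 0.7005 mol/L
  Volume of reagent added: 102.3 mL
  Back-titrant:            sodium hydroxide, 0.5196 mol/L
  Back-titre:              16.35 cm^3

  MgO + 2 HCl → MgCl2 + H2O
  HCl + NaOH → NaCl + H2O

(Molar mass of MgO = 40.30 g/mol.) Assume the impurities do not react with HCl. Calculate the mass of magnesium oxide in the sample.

n(HCl) added = 0.1023 × 0.7005 = 0.07166 mol
n(NaOH) used in back-titration = 0.01635 × 0.5196 = 8.495 × 10^-3 mol
n(HCl) left over = 8.495 × 10^-3 mol (1:1 ratio)
n(HCl) consumed by analyte = 0.07166 − 8.495 × 10^-3 = 0.06317 mol
From the 1:2 ratio, n(MgO) = 1/2 × 0.06317 = 0.03158 mol
mass of MgO = 0.03158 × 40.30 = 1.273 g

1.273 g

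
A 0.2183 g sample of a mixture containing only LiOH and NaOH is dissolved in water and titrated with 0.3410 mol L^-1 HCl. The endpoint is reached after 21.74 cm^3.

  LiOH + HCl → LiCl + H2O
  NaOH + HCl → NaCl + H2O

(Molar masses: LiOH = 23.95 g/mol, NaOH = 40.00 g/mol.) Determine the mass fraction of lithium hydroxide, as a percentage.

53.48 %

n(HCl) = 0.02174 × 0.3410 = 7.413 × 10^-3 mol
Let x = n(LiOH), y = n(NaOH).
Titrant: 1x + 1y = 7.413 × 10^-3;  mass: 23.95x + 40.00y = 0.2183
Solving, x = 4.874 × 10^-3 mol, y = 2.539 × 10^-3 mol
mass of LiOH = 4.874 × 10^-3 × 23.95 = 0.1167 g
% LiOH = 0.1167 / 0.2183 × 100 = 53.48 %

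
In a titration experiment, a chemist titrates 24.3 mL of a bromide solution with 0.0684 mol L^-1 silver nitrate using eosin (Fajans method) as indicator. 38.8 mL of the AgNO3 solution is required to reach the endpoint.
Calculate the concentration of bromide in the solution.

Ag^+ + Br^- → AgBr(s)
n(AgNO3) = 0.0388 L × 0.0684 mol/L = 2.65 × 10^-3 mol
n(Br-) = 2.65 × 10^-3 mol (1:1 mole ratio)
[Br-] = 2.65 × 10^-3 mol / 0.0243 L = 0.109 mol/L

0.109 mol/L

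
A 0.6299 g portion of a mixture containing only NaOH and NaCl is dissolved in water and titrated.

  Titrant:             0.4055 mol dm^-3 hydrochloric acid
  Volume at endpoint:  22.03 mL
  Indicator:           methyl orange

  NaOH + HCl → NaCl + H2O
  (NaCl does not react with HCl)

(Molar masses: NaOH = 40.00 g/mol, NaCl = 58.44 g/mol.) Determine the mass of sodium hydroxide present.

0.3573 g

n(HCl) = 0.02203 × 0.4055 = 8.933 × 10^-3 mol
Let x = n(NaOH), y = n(NaCl).
Titrant: 1x = 8.933 × 10^-3;  mass: 40.00x + 58.44y = 0.6299
Solving, x = 8.933 × 10^-3 mol, y = 4.664 × 10^-3 mol
mass of NaOH = 8.933 × 10^-3 × 40.00 = 0.3573 g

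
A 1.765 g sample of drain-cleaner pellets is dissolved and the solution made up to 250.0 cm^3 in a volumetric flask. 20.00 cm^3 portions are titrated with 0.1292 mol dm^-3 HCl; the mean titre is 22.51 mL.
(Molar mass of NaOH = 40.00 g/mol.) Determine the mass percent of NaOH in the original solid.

NaOH + HCl → NaCl + H2O
n(HCl) per titration = 0.02251 × 0.1292 = 2.908 × 10^-3 mol
n(NaOH) in each aliquot = 2.908 × 10^-3 mol (1:1 ratio)
n(NaOH) in the whole flask = 2.908 × 10^-3 × 250.0/20.00 = 0.03635 mol
mass of NaOH = 0.03635 × 40.00 = 1.454 g
% NaOH = 1.454 / 1.765 × 100 = 82.39 %

82.39 %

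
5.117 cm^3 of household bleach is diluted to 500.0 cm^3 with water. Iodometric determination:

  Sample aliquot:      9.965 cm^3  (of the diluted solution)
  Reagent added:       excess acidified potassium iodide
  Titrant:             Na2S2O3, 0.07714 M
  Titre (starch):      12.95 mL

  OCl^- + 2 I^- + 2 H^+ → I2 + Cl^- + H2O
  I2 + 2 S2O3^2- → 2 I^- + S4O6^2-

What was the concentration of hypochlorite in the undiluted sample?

n(S2O3^2-) = 0.01295 × 0.07714 = 9.990 × 10^-4 mol
n(I2) = n(S2O3^2-)/2 = 4.995 × 10^-4 mol
n(OCl^-) in the aliquot = 4.995 × 10^-4 mol (1:1 ratio)
[OCl^-]_dilute = 4.995 × 10^-4 / 0.009965 = 0.05012 mol/L
[OCl^-]_original = 0.05012 × 500.0/5.117 = 4.898 mol/L

4.898 M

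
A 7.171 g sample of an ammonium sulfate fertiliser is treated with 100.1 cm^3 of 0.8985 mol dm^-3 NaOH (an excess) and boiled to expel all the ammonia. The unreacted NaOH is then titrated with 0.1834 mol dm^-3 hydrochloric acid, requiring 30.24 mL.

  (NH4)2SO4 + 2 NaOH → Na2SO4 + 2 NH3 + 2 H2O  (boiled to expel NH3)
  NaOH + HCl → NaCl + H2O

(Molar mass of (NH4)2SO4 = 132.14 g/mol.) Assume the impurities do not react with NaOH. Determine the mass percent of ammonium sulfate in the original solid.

n(NaOH) added = 0.1001 × 0.8985 = 0.08994 mol
n(HCl) used in back-titration = 0.03024 × 0.1834 = 5.546 × 10^-3 mol
n(NaOH) left over = 5.546 × 10^-3 mol (1:1 ratio)
n(NaOH) consumed by analyte = 0.08994 − 5.546 × 10^-3 = 0.08439 mol
From the 1:2 ratio, n((NH4)2SO4) = 1/2 × 0.08439 = 0.04220 mol
mass of (NH4)2SO4 = 0.04220 × 132.14 = 5.576 g
% (NH4)2SO4 = 5.576 / 7.171 × 100 = 77.76 %

77.76 %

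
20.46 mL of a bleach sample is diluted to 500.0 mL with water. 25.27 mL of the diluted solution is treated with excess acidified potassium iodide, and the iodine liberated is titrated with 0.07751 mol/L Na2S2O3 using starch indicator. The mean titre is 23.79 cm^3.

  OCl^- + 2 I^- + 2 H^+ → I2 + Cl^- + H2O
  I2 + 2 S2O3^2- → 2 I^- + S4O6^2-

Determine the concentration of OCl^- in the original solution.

n(S2O3^2-) = 0.02379 × 0.07751 = 1.844 × 10^-3 mol
n(I2) = n(S2O3^2-)/2 = 9.220 × 10^-4 mol
n(OCl^-) in the aliquot = 9.220 × 10^-4 mol (1:1 ratio)
[OCl^-]_dilute = 9.220 × 10^-4 / 0.02527 = 0.03649 mol/L
[OCl^-]_original = 0.03649 × 500.0/20.46 = 0.8916 mol/L

0.8916 mol/L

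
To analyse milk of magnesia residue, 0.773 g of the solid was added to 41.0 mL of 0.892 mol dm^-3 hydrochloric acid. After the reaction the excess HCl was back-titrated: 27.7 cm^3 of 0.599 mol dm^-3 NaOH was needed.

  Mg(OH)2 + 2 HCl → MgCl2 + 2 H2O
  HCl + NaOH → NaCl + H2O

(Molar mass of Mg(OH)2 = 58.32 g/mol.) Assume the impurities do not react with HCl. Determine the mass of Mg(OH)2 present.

0.583 g

n(HCl) added = 0.0410 × 0.892 = 0.0366 mol
n(NaOH) used in back-titration = 0.0277 × 0.599 = 0.0166 mol
n(HCl) left over = 0.0166 mol (1:1 ratio)
n(HCl) consumed by analyte = 0.0366 − 0.0166 = 0.0200 mol
From the 1:2 ratio, n(Mg(OH)2) = 1/2 × 0.0200 = 9.99 × 10^-3 mol
mass of Mg(OH)2 = 9.99 × 10^-3 × 58.32 = 0.583 g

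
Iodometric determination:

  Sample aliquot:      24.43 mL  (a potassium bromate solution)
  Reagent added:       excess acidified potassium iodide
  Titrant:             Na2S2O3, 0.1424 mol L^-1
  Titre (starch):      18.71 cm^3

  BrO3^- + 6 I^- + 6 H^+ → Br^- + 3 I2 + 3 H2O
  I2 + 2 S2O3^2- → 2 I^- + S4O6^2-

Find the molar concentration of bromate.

0.01818 mol/L

n(S2O3^2-) = 0.01871 × 0.1424 = 2.664 × 10^-3 mol
n(I2) = n(S2O3^2-)/2 = 1.332 × 10^-3 mol
From the 1:3 ratio, n(BrO3^-) in the aliquot = 1/3 × 1.332 × 10^-3 = 4.441 × 10^-4 mol
[BrO3^-] = 4.441 × 10^-4 / 0.02443 = 0.01818 mol/L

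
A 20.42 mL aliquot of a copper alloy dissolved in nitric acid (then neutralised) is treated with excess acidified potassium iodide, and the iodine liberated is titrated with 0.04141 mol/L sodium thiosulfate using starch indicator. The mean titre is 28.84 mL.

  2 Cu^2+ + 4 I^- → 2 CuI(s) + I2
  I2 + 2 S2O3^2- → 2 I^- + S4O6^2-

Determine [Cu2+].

n(S2O3^2-) = 0.02884 × 0.04141 = 1.194 × 10^-3 mol
n(I2) = n(S2O3^2-)/2 = 5.971 × 10^-4 mol
From the 2:1 ratio, n(Cu2+) in the aliquot = 2/1 × 5.971 × 10^-4 = 1.194 × 10^-3 mol
[Cu2+] = 1.194 × 10^-3 / 0.02042 = 0.05849 mol/L

0.05849 mol/L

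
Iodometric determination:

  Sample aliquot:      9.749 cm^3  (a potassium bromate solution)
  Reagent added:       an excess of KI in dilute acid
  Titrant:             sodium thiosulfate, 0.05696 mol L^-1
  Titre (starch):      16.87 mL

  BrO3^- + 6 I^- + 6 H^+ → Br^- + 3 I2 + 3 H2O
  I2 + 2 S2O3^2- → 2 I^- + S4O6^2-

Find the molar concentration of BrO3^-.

n(S2O3^2-) = 0.01687 × 0.05696 = 9.609 × 10^-4 mol
n(I2) = n(S2O3^2-)/2 = 4.805 × 10^-4 mol
From the 1:3 ratio, n(BrO3^-) in the aliquot = 1/3 × 4.805 × 10^-4 = 1.602 × 10^-4 mol
[BrO3^-] = 1.602 × 10^-4 / 0.009749 = 0.01643 mol/L

0.01643 mol/L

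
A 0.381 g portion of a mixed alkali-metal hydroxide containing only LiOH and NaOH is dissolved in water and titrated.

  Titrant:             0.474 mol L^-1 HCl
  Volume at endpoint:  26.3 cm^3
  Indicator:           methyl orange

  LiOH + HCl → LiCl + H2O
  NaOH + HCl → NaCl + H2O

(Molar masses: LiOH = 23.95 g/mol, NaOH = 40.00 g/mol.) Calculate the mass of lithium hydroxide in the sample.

n(HCl) = 0.0263 × 0.474 = 0.0125 mol
Let x = n(LiOH), y = n(NaOH).
Titrant: 1x + 1y = 0.0125;  mass: 23.95x + 40.00y = 0.381
Solving, x = 7.33 × 10^-3 mol, y = 5.14 × 10^-3 mol
mass of LiOH = 7.33 × 10^-3 × 23.95 = 0.176 g

0.176 g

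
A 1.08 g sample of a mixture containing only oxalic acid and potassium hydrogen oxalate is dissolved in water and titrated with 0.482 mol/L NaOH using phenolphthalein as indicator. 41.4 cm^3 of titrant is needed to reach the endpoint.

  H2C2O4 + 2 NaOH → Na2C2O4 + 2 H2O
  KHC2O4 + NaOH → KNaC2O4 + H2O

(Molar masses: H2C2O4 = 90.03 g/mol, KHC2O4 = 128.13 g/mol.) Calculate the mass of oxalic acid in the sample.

0.800 g

n(NaOH) = 0.0414 × 0.482 = 0.0200 mol
Let x = n(H2C2O4), y = n(KHC2O4).
Titrant: 2x + 1y = 0.0200;  mass: 90.03x + 128.13y = 1.08
Solving, x = 8.88 × 10^-3 mol, y = 2.19 × 10^-3 mol
mass of H2C2O4 = 8.88 × 10^-3 × 90.03 = 0.800 g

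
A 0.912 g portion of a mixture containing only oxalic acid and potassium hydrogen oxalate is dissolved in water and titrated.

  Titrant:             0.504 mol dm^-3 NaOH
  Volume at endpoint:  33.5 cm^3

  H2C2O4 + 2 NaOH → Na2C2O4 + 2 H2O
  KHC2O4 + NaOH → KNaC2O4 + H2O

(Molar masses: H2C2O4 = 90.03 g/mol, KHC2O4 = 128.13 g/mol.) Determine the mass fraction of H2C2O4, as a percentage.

74.3 %

n(NaOH) = 0.0335 × 0.504 = 0.0169 mol
Let x = n(H2C2O4), y = n(KHC2O4).
Titrant: 2x + 1y = 0.0169;  mass: 90.03x + 128.13y = 0.912
Solving, x = 7.53 × 10^-3 mol, y = 1.83 × 10^-3 mol
mass of H2C2O4 = 7.53 × 10^-3 × 90.03 = 0.678 g
% H2C2O4 = 0.678 / 0.912 × 100 = 74.3 %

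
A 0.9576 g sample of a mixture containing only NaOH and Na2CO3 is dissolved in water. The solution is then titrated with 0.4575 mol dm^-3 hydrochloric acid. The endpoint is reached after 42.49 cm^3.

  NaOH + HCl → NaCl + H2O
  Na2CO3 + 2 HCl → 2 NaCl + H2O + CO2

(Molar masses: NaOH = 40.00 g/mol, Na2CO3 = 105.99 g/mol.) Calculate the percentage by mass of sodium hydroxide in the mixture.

23.33 %

n(HCl) = 0.04249 × 0.4575 = 0.01944 mol
Let x = n(NaOH), y = n(Na2CO3).
Titrant: 1x + 2y = 0.01944;  mass: 40.00x + 105.99y = 0.9576
Solving, x = 5.585 × 10^-3 mol, y = 6.927 × 10^-3 mol
mass of NaOH = 5.585 × 10^-3 × 40.00 = 0.2234 g
% NaOH = 0.2234 / 0.9576 × 100 = 23.33 %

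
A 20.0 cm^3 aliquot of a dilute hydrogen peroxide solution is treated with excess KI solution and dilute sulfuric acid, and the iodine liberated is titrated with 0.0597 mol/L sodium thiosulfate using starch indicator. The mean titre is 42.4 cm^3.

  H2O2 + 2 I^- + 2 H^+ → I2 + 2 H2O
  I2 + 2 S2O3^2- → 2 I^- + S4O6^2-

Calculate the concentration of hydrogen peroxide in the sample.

n(S2O3^2-) = 0.0424 × 0.0597 = 2.53 × 10^-3 mol
n(I2) = n(S2O3^2-)/2 = 1.27 × 10^-3 mol
n(H2O2) in the aliquot = 1.27 × 10^-3 mol (1:1 ratio)
[H2O2] = 1.27 × 10^-3 / 0.0200 = 0.0633 mol/L

0.0633 mol/L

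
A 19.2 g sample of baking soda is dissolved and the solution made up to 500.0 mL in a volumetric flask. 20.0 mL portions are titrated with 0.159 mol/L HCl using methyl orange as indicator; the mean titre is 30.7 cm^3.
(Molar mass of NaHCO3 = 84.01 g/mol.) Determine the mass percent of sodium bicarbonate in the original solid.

53.4 %

NaHCO3 + HCl → NaCl + H2O + CO2
n(HCl) per titration = 0.0307 × 0.159 = 4.88 × 10^-3 mol
n(NaHCO3) in each aliquot = 4.88 × 10^-3 mol (1:1 ratio)
n(NaHCO3) in the whole flask = 4.88 × 10^-3 × 500.0/20.0 = 0.122 mol
mass of NaHCO3 = 0.122 × 84.01 = 10.3 g
% NaHCO3 = 10.3 / 19.2 × 100 = 53.4 %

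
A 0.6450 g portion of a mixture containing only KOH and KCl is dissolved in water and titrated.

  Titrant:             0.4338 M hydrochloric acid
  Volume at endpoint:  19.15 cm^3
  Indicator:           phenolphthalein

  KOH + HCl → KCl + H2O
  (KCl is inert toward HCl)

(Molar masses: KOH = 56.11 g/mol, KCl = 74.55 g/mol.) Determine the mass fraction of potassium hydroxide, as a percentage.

72.27 %

n(HCl) = 0.01915 × 0.4338 = 8.307 × 10^-3 mol
Let x = n(KOH), y = n(KCl).
Titrant: 1x = 8.307 × 10^-3;  mass: 56.11x + 74.55y = 0.6450
Solving, x = 8.307 × 10^-3 mol, y = 2.399 × 10^-3 mol
mass of KOH = 8.307 × 10^-3 × 56.11 = 0.4661 g
% KOH = 0.4661 / 0.6450 × 100 = 72.27 %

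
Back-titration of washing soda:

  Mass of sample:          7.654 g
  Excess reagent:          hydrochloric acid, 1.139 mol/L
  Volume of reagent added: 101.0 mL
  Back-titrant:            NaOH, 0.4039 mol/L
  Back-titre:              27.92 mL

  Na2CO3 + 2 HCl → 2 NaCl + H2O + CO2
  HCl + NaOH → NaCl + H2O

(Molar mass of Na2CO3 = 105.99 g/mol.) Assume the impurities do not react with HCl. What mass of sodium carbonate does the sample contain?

n(HCl) added = 0.1010 × 1.139 = 0.1150 mol
n(NaOH) used in back-titration = 0.02792 × 0.4039 = 0.01128 mol
n(HCl) left over = 0.01128 mol (1:1 ratio)
n(HCl) consumed by analyte = 0.1150 − 0.01128 = 0.1038 mol
From the 1:2 ratio, n(Na2CO3) = 1/2 × 0.1038 = 0.05188 mol
mass of Na2CO3 = 0.05188 × 105.99 = 5.499 g

5.499 g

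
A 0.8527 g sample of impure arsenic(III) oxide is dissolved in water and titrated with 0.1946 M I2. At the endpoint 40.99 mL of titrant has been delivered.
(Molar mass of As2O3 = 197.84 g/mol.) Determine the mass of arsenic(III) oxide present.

0.7891 g

As2O3 + 2 I2 + 2 H2O → As2O5 + 4 HI
n(I2) = 0.04099 L × 0.1946 mol/L = 7.977 × 10^-3 mol
From the 1:2 ratio, n(As2O3) = 1/2 × 7.977 × 10^-3 = 3.988 × 10^-3 mol
mass of As2O3 = 3.988 × 10^-3 × 197.84 g/mol = 0.7891 g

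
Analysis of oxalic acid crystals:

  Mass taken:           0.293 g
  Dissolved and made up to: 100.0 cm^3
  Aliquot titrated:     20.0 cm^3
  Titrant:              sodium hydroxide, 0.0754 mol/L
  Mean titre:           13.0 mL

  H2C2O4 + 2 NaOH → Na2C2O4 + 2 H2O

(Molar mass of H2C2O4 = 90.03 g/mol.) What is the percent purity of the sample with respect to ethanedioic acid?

n(NaOH) per titration = 0.0130 × 0.0754 = 9.80 × 10^-4 mol
From the 1:2 ratio, n(H2C2O4) in each aliquot = 1/2 × 9.80 × 10^-4 = 4.90 × 10^-4 mol
n(H2C2O4) in the whole flask = 4.90 × 10^-4 × 100.0/20.0 = 2.45 × 10^-3 mol
mass of H2C2O4 = 2.45 × 10^-3 × 90.03 = 0.221 g
% H2C2O4 = 0.221 / 0.293 × 100 = 75.3 %

75.3 %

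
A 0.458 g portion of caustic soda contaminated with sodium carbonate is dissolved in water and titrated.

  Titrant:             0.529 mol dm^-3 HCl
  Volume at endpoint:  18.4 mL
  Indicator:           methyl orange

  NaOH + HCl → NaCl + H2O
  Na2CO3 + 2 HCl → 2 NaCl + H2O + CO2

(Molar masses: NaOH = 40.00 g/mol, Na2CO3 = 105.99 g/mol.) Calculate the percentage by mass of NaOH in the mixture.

38.9 %

n(HCl) = 0.0184 × 0.529 = 9.73 × 10^-3 mol
Let x = n(NaOH), y = n(Na2CO3).
Titrant: 1x + 2y = 9.73 × 10^-3;  mass: 40.00x + 105.99y = 0.458
Solving, x = 4.45 × 10^-3 mol, y = 2.64 × 10^-3 mol
mass of NaOH = 4.45 × 10^-3 × 40.00 = 0.178 g
% NaOH = 0.178 / 0.458 × 100 = 38.9 %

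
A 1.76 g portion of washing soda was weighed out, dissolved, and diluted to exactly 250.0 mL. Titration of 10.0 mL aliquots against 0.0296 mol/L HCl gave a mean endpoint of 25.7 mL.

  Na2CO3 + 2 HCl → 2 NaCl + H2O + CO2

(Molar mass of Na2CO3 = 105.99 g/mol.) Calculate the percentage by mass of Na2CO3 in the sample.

n(HCl) per titration = 0.0257 × 0.0296 = 7.61 × 10^-4 mol
From the 1:2 ratio, n(Na2CO3) in each aliquot = 1/2 × 7.61 × 10^-4 = 3.80 × 10^-4 mol
n(Na2CO3) in the whole flask = 3.80 × 10^-4 × 250.0/10.0 = 9.51 × 10^-3 mol
mass of Na2CO3 = 9.51 × 10^-3 × 105.99 = 1.01 g
% Na2CO3 = 1.01 / 1.76 × 100 = 57.3 %

57.3 %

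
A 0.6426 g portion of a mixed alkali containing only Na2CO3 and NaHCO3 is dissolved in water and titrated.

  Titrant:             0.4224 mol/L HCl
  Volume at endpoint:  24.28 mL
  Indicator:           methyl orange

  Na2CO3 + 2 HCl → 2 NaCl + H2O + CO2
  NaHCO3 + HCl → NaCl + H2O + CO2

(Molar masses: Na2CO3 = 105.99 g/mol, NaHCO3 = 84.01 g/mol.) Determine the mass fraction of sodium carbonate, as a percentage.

58.23 %

n(HCl) = 0.02428 × 0.4224 = 0.01026 mol
Let x = n(Na2CO3), y = n(NaHCO3).
Titrant: 2x + 1y = 0.01026;  mass: 105.99x + 84.01y = 0.6426
Solving, x = 3.530 × 10^-3 mol, y = 3.195 × 10^-3 mol
mass of Na2CO3 = 3.530 × 10^-3 × 105.99 = 0.3742 g
% Na2CO3 = 0.3742 / 0.6426 × 100 = 58.23 %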